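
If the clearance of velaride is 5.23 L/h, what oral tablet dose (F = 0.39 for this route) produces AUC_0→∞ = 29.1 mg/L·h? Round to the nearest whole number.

Dose = CL × AUC_0→∞ / F
     = 5.23 × 29.1 / 0.39 = 390.238 mg

Dose = 390 mg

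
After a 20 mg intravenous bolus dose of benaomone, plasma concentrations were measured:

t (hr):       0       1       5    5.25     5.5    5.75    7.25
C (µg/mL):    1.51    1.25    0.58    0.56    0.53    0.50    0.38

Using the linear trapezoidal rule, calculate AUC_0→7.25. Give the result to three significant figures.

Trapezoidal AUC_0→7.25:
  [0→1]: (1.51+1.25)/2 × 1 = 1.38
  [1→5]: (1.25+0.58)/2 × 4 = 3.66
  [5→5.25]: (0.58+0.56)/2 × 0.25 = 0.1425
  [5.25→5.5]: (0.56+0.53)/2 × 0.25 = 0.13625
  [5.5→5.75]: (0.53+0.50)/2 × 0.25 = 0.12875
  [5.75→7.25]: (0.50+0.38)/2 × 1.5 = 0.66
  Sum = 6.1075 µg/mL·hr

AUC = 6.11 µg/mL·hr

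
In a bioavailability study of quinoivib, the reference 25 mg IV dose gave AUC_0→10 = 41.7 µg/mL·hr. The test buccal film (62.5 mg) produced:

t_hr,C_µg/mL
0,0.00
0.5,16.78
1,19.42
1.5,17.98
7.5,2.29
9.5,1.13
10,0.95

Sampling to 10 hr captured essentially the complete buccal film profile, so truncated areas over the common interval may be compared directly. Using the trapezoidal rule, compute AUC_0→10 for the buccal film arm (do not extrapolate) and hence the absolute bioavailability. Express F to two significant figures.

Trapezoidal AUC_0→10 (buccal film):
  [0→0.5]: (0.00+16.78)/2 × 0.5 = 4.195
  [0.5→1]: (16.78+19.42)/2 × 0.5 = 9.05
  [1→1.5]: (19.42+17.98)/2 × 0.5 = 9.35
  [1.5→7.5]: (17.98+2.29)/2 × 6 = 60.81
  [7.5→9.5]: (2.29+1.13)/2 × 2 = 3.42
  [9.5→10]: (1.13+0.95)/2 × 0.5 = 0.52
  Sum = 87.345 µg/mL·hr
F = (AUC_ev/D_ev)/(AUC_iv/D_iv) = (87.345/62.5)/(41.7/25) = 1.39752/1.668 = 0.8378

F = 0.84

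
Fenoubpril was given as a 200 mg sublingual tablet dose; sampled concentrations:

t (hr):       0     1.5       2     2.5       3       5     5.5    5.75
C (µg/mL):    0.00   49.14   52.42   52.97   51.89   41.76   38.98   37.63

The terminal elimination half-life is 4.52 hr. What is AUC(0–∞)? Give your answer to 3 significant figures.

AUC = 484 µg/mL·hr

Trapezoidal AUC_0→5.75:
  [0→1.5]: (0.00+49.14)/2 × 1.5 = 36.855
  [1.5→2]: (49.14+52.42)/2 × 0.5 = 25.39
  [2→2.5]: (52.42+52.97)/2 × 0.5 = 26.3475
  [2.5→3]: (52.97+51.89)/2 × 0.5 = 26.215
  [3→5]: (51.89+41.76)/2 × 2 = 93.65
  [5→5.5]: (41.76+38.98)/2 × 0.5 = 20.185
  [5.5→5.75]: (38.98+37.63)/2 × 0.25 = 9.57625
  Sum = 238.21875 µg/mL·hr
k_e = ln2 / t½ = 0.693147 / 4.52 = 0.1534 hr^-1
Extrapolated tail: C_last / k_e = 37.63 / 0.1534 = 245.306
AUC_0→∞ = 238.21875 + 245.306 = 483.52475 µg/mL·hr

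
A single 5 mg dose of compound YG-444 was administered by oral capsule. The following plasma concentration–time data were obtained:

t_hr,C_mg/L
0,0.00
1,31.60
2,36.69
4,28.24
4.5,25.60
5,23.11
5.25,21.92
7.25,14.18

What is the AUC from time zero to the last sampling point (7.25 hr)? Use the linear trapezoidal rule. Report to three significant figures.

Trapezoidal AUC_0→7.25:
  [0→1]: (0.00+31.60)/2 × 1 = 15.8
  [1→2]: (31.60+36.69)/2 × 1 = 34.145
  [2→4]: (36.69+28.24)/2 × 2 = 64.93
  [4→4.5]: (28.24+25.60)/2 × 0.5 = 13.46
  [4.5→5]: (25.60+23.11)/2 × 0.5 = 12.1775
  [5→5.25]: (23.11+21.92)/2 × 0.25 = 5.62875
  [5.25→7.25]: (21.92+14.18)/2 × 2 = 36.1
  Sum = 182.24125 mg/L·hr

AUC = 182 mg/L·hr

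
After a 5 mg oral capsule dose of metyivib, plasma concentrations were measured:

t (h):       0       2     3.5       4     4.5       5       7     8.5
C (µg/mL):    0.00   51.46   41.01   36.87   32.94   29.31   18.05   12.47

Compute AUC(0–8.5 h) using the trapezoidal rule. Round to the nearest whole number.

Trapezoidal AUC_0→8.5:
  [0→2]: (0.00+51.46)/2 × 2 = 51.46
  [2→3.5]: (51.46+41.01)/2 × 1.5 = 69.3525
  [3.5→4]: (41.01+36.87)/2 × 0.5 = 19.47
  [4→4.5]: (36.87+32.94)/2 × 0.5 = 17.4525
  [4.5→5]: (32.94+29.31)/2 × 0.5 = 15.5625
  [5→7]: (29.31+18.05)/2 × 2 = 47.36
  [7→8.5]: (18.05+12.47)/2 × 1.5 = 22.89
  Sum = 243.5475 µg/mL·h

AUC = 244 µg/mL·h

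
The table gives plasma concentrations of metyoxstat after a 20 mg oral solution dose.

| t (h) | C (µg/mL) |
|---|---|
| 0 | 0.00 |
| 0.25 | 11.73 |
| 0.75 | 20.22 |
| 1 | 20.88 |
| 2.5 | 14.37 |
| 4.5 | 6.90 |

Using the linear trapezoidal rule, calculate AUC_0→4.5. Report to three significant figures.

Trapezoidal AUC_0→4.5:
  [0→0.25]: (0.00+11.73)/2 × 0.25 = 1.46625
  [0.25→0.75]: (11.73+20.22)/2 × 0.5 = 7.9875
  [0.75→1]: (20.22+20.88)/2 × 0.25 = 5.1375
  [1→2.5]: (20.88+14.37)/2 × 1.5 = 26.4375
  [2.5→4.5]: (14.37+6.90)/2 × 2 = 21.27
  Sum = 62.29875 µg/mL·h

AUC = 62.3 µg/mL·h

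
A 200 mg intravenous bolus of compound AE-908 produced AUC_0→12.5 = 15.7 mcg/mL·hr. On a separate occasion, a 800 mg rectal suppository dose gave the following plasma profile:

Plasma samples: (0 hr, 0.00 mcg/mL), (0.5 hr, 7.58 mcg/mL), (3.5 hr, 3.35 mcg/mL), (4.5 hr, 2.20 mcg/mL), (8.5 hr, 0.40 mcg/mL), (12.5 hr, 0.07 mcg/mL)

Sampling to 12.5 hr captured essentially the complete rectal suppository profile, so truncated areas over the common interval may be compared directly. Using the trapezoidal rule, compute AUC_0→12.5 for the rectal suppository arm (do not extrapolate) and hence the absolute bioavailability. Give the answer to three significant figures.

F = 0.433

Trapezoidal AUC_0→12.5 (rectal suppository):
  [0→0.5]: (0.00+7.58)/2 × 0.5 = 1.895
  [0.5→3.5]: (7.58+3.35)/2 × 3 = 16.395
  [3.5→4.5]: (3.35+2.20)/2 × 1 = 2.775
  [4.5→8.5]: (2.20+0.40)/2 × 4 = 5.2
  [8.5→12.5]: (0.40+0.07)/2 × 4 = 0.94
  Sum = 27.205 mcg/mL·hr
F = (AUC_ev/D_ev)/(AUC_iv/D_iv) = (27.205/800)/(15.7/200) = 0.03400625/0.0785 = 0.4332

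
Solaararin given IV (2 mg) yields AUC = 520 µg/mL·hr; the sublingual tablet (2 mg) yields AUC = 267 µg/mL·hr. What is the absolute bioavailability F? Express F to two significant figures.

F = (AUC_ev / D_ev) / (AUC_iv / D_iv)
  = (267/2) / (520/2)
  = 133.5 / 260 = 0.5135

F = 0.51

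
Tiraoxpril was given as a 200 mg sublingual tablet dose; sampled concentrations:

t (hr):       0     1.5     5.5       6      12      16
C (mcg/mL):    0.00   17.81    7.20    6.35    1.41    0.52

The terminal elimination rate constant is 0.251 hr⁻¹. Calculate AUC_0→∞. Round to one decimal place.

AUC = 96.0 mcg/mL·hr

Trapezoidal AUC_0→16:
  [0→1.5]: (0.00+17.81)/2 × 1.5 = 13.3575
  [1.5→5.5]: (17.81+7.20)/2 × 4 = 50.02
  [5.5→6]: (7.20+6.35)/2 × 0.5 = 3.3875
  [6→12]: (6.35+1.41)/2 × 6 = 23.28
  [12→16]: (1.41+0.52)/2 × 4 = 3.86
  Sum = 93.905 mcg/mL·hr
Extrapolated tail: C_last / k_e = 0.52 / 0.251 = 2.072
AUC_0→∞ = 93.905 + 2.072 = 95.977 mcg/mL·hr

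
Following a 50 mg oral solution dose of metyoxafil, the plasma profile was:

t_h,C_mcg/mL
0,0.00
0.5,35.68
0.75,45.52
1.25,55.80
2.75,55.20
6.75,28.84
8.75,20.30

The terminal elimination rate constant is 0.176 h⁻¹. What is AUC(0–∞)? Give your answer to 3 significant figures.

AUC = 460 mcg/mL·h

Trapezoidal AUC_0→8.75:
  [0→0.5]: (0.00+35.68)/2 × 0.5 = 8.92
  [0.5→0.75]: (35.68+45.52)/2 × 0.25 = 10.15
  [0.75→1.25]: (45.52+55.80)/2 × 0.5 = 25.33
  [1.25→2.75]: (55.80+55.20)/2 × 1.5 = 83.25
  [2.75→6.75]: (55.20+28.84)/2 × 4 = 168.08
  [6.75→8.75]: (28.84+20.30)/2 × 2 = 49.14
  Sum = 344.87 mcg/mL·h
Extrapolated tail: C_last / k_e = 20.30 / 0.176 = 115.341
AUC_0→∞ = 344.87 + 115.341 = 460.211 mcg/mL·h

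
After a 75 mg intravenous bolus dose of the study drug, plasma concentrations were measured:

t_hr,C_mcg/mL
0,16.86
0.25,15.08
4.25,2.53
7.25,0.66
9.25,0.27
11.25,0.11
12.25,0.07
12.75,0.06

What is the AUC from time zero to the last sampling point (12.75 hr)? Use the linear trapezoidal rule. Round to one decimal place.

AUC = 45.4 mcg/mL·hr

Trapezoidal AUC_0→12.75:
  [0→0.25]: (16.86+15.08)/2 × 0.25 = 3.9925
  [0.25→4.25]: (15.08+2.53)/2 × 4 = 35.22
  [4.25→7.25]: (2.53+0.66)/2 × 3 = 4.785
  [7.25→9.25]: (0.66+0.27)/2 × 2 = 0.93
  [9.25→11.25]: (0.27+0.11)/2 × 2 = 0.38
  [11.25→12.25]: (0.11+0.07)/2 × 1 = 0.09
  [12.25→12.75]: (0.07+0.06)/2 × 0.5 = 0.0325
  Sum = 45.43 mcg/mL·hr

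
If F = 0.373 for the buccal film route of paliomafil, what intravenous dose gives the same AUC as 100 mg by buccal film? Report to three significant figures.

Systemic exposure from an extravascular dose = F × D_ev, so the equivalent IV dose is F × D_ev.
D_iv = F × D_ev = 0.373 × 100 = 37.3 mg

D_iv = 37.3 mg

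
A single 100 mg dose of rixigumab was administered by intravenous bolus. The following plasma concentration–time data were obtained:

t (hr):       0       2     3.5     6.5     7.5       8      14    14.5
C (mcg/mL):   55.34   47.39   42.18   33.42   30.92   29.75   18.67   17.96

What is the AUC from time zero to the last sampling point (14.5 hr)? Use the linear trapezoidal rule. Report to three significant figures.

AUC = 485 mcg/mL·hr

Trapezoidal AUC_0→14.5:
  [0→2]: (55.34+47.39)/2 × 2 = 102.73
  [2→3.5]: (47.39+42.18)/2 × 1.5 = 67.1775
  [3.5→6.5]: (42.18+33.42)/2 × 3 = 113.4
  [6.5→7.5]: (33.42+30.92)/2 × 1 = 32.17
  [7.5→8]: (30.92+29.75)/2 × 0.5 = 15.1675
  [8→14]: (29.75+18.67)/2 × 6 = 145.26
  [14→14.5]: (18.67+17.96)/2 × 0.5 = 9.1575
  Sum = 485.0625 mcg/mL·hr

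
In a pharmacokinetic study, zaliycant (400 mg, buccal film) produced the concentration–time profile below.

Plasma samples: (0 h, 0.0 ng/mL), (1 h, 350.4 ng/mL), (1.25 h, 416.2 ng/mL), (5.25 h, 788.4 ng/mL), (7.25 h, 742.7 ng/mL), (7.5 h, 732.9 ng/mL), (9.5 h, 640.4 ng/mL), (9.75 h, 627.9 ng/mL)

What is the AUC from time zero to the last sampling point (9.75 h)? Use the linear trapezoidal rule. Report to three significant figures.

AUC = 5930 ng/mL·h

Trapezoidal AUC_0→9.75:
  [0→1]: (0.0+350.4)/2 × 1 = 175.2
  [1→1.25]: (350.4+416.2)/2 × 0.25 = 95.825
  [1.25→5.25]: (416.2+788.4)/2 × 4 = 2409.2
  [5.25→7.25]: (788.4+742.7)/2 × 2 = 1531.1
  [7.25→7.5]: (742.7+732.9)/2 × 0.25 = 184.45
  [7.5→9.5]: (732.9+640.4)/2 × 2 = 1373.3
  [9.5→9.75]: (640.4+627.9)/2 × 0.25 = 158.5375
  Sum = 5927.6125 ng/mL·h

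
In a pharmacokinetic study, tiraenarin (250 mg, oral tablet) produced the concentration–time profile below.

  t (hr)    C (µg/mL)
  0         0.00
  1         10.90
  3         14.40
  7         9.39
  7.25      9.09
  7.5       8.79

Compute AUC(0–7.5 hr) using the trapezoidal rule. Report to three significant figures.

AUC = 82.9 µg/mL·hr

Trapezoidal AUC_0→7.5:
  [0→1]: (0.00+10.90)/2 × 1 = 5.45
  [1→3]: (10.90+14.40)/2 × 2 = 25.3
  [3→7]: (14.40+9.39)/2 × 4 = 47.58
  [7→7.25]: (9.39+9.09)/2 × 0.25 = 2.31
  [7.25→7.5]: (9.09+8.79)/2 × 0.25 = 2.235
  Sum = 82.875 µg/mL·hr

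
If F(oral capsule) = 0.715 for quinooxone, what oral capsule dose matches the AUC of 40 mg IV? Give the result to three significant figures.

D_oral = 55.9 mg

For equal systemic exposure: F × D_ev = D_iv
D_ev = D_iv / F = 40 / 0.715 = 55.9441 mg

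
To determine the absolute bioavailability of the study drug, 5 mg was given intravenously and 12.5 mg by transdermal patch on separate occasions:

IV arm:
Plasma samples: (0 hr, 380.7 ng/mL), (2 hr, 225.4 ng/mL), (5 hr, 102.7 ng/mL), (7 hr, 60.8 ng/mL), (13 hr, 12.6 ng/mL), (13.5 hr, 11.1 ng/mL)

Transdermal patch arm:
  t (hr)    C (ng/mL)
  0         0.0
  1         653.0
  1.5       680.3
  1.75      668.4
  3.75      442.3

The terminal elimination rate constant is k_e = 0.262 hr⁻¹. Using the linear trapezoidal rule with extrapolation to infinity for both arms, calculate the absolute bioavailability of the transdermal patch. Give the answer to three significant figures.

Trapezoidal AUC_0→13.5 (IV):
  [0→2]: (380.7+225.4)/2 × 2 = 606.1
  [2→5]: (225.4+102.7)/2 × 3 = 492.15
  [5→7]: (102.7+60.8)/2 × 2 = 163.5
  [7→13]: (60.8+12.6)/2 × 6 = 220.2
  [13→13.5]: (12.6+11.1)/2 × 0.5 = 5.925
  Sum = 1487.875 ng/mL·hr
IV tail: 11.1/0.262 = 42.366; AUC_iv,0→∞ = 1487.875 + 42.366 = 1530.241 ng/mL·hr
Trapezoidal AUC_0→3.75 (transdermal patch):
  [0→1]: (0.0+653.0)/2 × 1 = 326.5
  [1→1.5]: (653.0+680.3)/2 × 0.5 = 333.325
  [1.5→1.75]: (680.3+668.4)/2 × 0.25 = 168.5875
  [1.75→3.75]: (668.4+442.3)/2 × 2 = 1110.7
  Sum = 1939.1125 ng/mL·hr
transdermal patch tail: 442.3/0.262 = 1688.168; AUC_ev,0→∞ = 1939.1125 + 1688.168 = 3627.2805 ng/mL·hr
F = (AUC_ev/D_ev)/(AUC_iv/D_iv) = (3627.2805/12.5)/(1530.241/5) = 290.18244/306.0482 = 0.9482

F = 0.948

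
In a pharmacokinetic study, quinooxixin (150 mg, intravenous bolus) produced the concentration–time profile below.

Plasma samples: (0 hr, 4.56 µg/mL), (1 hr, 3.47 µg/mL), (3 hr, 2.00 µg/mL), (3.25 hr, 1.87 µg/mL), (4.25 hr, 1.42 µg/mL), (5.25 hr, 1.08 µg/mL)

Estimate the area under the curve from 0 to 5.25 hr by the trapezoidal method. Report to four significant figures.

AUC = 12.86 µg/mL·hr

Trapezoidal AUC_0→5.25:
  [0→1]: (4.56+3.47)/2 × 1 = 4.015
  [1→3]: (3.47+2.00)/2 × 2 = 5.47
  [3→3.25]: (2.00+1.87)/2 × 0.25 = 0.48375
  [3.25→4.25]: (1.87+1.42)/2 × 1 = 1.645
  [4.25→5.25]: (1.42+1.08)/2 × 1 = 1.25
  Sum = 12.86375 µg/mL·hr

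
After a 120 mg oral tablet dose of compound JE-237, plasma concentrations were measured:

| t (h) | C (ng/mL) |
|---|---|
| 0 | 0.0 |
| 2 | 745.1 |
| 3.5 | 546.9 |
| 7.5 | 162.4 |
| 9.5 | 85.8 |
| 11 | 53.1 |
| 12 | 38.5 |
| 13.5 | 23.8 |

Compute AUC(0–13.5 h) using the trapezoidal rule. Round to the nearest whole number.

AUC = 3578 ng/mL·h

Trapezoidal AUC_0→13.5:
  [0→2]: (0.0+745.1)/2 × 2 = 745.1
  [2→3.5]: (745.1+546.9)/2 × 1.5 = 969.0
  [3.5→7.5]: (546.9+162.4)/2 × 4 = 1418.6
  [7.5→9.5]: (162.4+85.8)/2 × 2 = 248.2
  [9.5→11]: (85.8+53.1)/2 × 1.5 = 104.175
  [11→12]: (53.1+38.5)/2 × 1 = 45.8
  [12→13.5]: (38.5+23.8)/2 × 1.5 = 46.725
  Sum = 3577.6 ng/mL·h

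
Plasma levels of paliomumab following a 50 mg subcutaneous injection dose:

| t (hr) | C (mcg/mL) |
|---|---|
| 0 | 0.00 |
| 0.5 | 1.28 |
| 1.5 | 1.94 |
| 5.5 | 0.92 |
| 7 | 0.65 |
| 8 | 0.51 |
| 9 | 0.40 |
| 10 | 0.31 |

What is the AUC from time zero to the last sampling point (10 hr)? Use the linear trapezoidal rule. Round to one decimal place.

Trapezoidal AUC_0→10:
  [0→0.5]: (0.00+1.28)/2 × 0.5 = 0.32
  [0.5→1.5]: (1.28+1.94)/2 × 1 = 1.61
  [1.5→5.5]: (1.94+0.92)/2 × 4 = 5.72
  [5.5→7]: (0.92+0.65)/2 × 1.5 = 1.1775
  [7→8]: (0.65+0.51)/2 × 1 = 0.58
  [8→9]: (0.51+0.40)/2 × 1 = 0.455
  [9→10]: (0.40+0.31)/2 × 1 = 0.355
  Sum = 10.2175 mcg/mL·hr

AUC = 10.2 mcg/mL·hr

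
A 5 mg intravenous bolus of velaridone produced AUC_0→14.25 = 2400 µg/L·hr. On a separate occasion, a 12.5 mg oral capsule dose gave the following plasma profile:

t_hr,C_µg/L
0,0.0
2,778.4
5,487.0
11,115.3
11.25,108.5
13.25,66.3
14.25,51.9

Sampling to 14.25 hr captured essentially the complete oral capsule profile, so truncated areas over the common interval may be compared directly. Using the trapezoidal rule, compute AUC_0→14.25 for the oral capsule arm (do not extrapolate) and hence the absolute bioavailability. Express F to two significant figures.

F = 0.79

Trapezoidal AUC_0→14.25 (oral capsule):
  [0→2]: (0.0+778.4)/2 × 2 = 778.4
  [2→5]: (778.4+487.0)/2 × 3 = 1898.1
  [5→11]: (487.0+115.3)/2 × 6 = 1806.9
  [11→11.25]: (115.3+108.5)/2 × 0.25 = 27.975
  [11.25→13.25]: (108.5+66.3)/2 × 2 = 174.8
  [13.25→14.25]: (66.3+51.9)/2 × 1 = 59.1
  Sum = 4745.275 µg/L·hr
F = (AUC_ev/D_ev)/(AUC_iv/D_iv) = (4745.275/12.5)/(2400/5) = 379.622/480 = 0.7909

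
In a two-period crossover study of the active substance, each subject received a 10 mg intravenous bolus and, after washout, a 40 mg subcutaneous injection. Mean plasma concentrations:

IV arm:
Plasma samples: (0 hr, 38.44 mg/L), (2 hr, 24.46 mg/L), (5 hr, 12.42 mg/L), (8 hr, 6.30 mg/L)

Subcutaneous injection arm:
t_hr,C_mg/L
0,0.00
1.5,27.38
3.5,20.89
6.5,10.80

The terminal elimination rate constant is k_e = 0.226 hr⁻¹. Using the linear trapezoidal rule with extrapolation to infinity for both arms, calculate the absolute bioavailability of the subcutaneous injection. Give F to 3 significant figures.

F = 0.236

Trapezoidal AUC_0→8 (IV):
  [0→2]: (38.44+24.46)/2 × 2 = 62.9
  [2→5]: (24.46+12.42)/2 × 3 = 55.32
  [5→8]: (12.42+6.30)/2 × 3 = 28.08
  Sum = 146.3 mg/L·hr
IV tail: 6.30/0.226 = 27.876; AUC_iv,0→∞ = 146.3 + 27.876 = 174.176 mg/L·hr
Trapezoidal AUC_0→6.5 (subcutaneous injection):
  [0→1.5]: (0.00+27.38)/2 × 1.5 = 20.535
  [1.5→3.5]: (27.38+20.89)/2 × 2 = 48.27
  [3.5→6.5]: (20.89+10.80)/2 × 3 = 47.535
  Sum = 116.34 mg/L·hr
subcutaneous injection tail: 10.80/0.226 = 47.788; AUC_ev,0→∞ = 116.34 + 47.788 = 164.128 mg/L·hr
F = (AUC_ev/D_ev)/(AUC_iv/D_iv) = (164.128/40)/(174.176/10) = 4.1032/17.4176 = 0.2356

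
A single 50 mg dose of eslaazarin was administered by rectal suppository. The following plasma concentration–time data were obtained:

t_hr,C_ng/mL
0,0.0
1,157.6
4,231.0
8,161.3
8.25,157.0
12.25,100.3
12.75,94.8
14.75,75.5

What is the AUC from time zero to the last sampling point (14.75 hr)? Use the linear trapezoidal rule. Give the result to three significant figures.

AUC = 2220 ng/mL·hr

Trapezoidal AUC_0→14.75:
  [0→1]: (0.0+157.6)/2 × 1 = 78.8
  [1→4]: (157.6+231.0)/2 × 3 = 582.9
  [4→8]: (231.0+161.3)/2 × 4 = 784.6
  [8→8.25]: (161.3+157.0)/2 × 0.25 = 39.7875
  [8.25→12.25]: (157.0+100.3)/2 × 4 = 514.6
  [12.25→12.75]: (100.3+94.8)/2 × 0.5 = 48.775
  [12.75→14.75]: (94.8+75.5)/2 × 2 = 170.3
  Sum = 2219.7625 ng/mL·hr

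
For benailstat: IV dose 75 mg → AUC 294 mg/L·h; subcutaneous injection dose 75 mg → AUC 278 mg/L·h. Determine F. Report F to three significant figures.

F = 0.946

F = (AUC_ev / D_ev) / (AUC_iv / D_iv)
  = (278/75) / (294/75)
  = 3.70667 / 3.92 = 0.9456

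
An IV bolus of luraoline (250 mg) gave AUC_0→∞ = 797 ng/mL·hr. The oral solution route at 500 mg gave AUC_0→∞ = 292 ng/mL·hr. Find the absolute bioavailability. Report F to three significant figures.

F = (AUC_ev / D_ev) / (AUC_iv / D_iv)
  = (292/500) / (797/250)
  = 0.584 / 3.188 = 0.1832

F = 0.183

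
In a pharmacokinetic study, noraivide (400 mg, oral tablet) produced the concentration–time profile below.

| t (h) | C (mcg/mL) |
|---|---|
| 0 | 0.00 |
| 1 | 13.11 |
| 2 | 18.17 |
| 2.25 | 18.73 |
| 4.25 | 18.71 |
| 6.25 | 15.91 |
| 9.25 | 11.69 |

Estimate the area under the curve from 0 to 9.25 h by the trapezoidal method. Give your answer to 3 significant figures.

AUC = 140 mcg/mL·h

Trapezoidal AUC_0→9.25:
  [0→1]: (0.00+13.11)/2 × 1 = 6.555
  [1→2]: (13.11+18.17)/2 × 1 = 15.64
  [2→2.25]: (18.17+18.73)/2 × 0.25 = 4.6125
  [2.25→4.25]: (18.73+18.71)/2 × 2 = 37.44
  [4.25→6.25]: (18.71+15.91)/2 × 2 = 34.62
  [6.25→9.25]: (15.91+11.69)/2 × 3 = 41.4
  Sum = 140.2675 mcg/mL·h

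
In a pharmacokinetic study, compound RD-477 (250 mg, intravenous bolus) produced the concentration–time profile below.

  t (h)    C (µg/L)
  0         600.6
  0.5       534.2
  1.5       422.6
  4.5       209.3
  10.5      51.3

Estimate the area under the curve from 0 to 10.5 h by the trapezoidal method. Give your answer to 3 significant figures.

AUC = 2490 µg/L·h

Trapezoidal AUC_0→10.5:
  [0→0.5]: (600.6+534.2)/2 × 0.5 = 283.7
  [0.5→1.5]: (534.2+422.6)/2 × 1 = 478.4
  [1.5→4.5]: (422.6+209.3)/2 × 3 = 947.85
  [4.5→10.5]: (209.3+51.3)/2 × 6 = 781.8
  Sum = 2491.75 µg/L·h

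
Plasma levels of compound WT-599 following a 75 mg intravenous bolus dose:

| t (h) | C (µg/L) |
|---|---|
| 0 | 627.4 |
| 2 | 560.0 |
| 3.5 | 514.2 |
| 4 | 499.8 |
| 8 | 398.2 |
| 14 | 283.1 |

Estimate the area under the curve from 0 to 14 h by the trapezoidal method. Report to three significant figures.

AUC = 6090 µg/L·h

Trapezoidal AUC_0→14:
  [0→2]: (627.4+560.0)/2 × 2 = 1187.4
  [2→3.5]: (560.0+514.2)/2 × 1.5 = 805.65
  [3.5→4]: (514.2+499.8)/2 × 0.5 = 253.5
  [4→8]: (499.8+398.2)/2 × 4 = 1796.0
  [8→14]: (398.2+283.1)/2 × 6 = 2043.9
  Sum = 6086.45 µg/L·h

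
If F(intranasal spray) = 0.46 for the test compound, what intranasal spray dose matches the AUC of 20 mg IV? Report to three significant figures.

For equal systemic exposure: F × D_ev = D_iv
D_ev = D_iv / F = 20 / 0.46 = 43.4783 mg

D_intranasal = 43.5 mg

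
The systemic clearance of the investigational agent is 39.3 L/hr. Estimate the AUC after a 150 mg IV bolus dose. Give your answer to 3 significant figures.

AUC_0→∞ = Dose_iv / CL
        = 150 / 39.3 = 3.81679 mg/L·hr

AUC = 3.82 mg/L·hr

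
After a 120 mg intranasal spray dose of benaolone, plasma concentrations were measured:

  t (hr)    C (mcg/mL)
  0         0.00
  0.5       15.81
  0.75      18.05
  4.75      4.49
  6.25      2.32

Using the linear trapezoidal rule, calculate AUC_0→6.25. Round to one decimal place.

AUC = 58.4 mcg/mL·hr

Trapezoidal AUC_0→6.25:
  [0→0.5]: (0.00+15.81)/2 × 0.5 = 3.9525
  [0.5→0.75]: (15.81+18.05)/2 × 0.25 = 4.2325
  [0.75→4.75]: (18.05+4.49)/2 × 4 = 45.08
  [4.75→6.25]: (4.49+2.32)/2 × 1.5 = 5.1075
  Sum = 58.3725 mcg/mL·hr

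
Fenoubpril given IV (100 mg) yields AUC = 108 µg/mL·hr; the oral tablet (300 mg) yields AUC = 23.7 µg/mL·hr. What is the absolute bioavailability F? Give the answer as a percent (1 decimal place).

F = 7.3%

F = (AUC_ev / D_ev) / (AUC_iv / D_iv)
  = (23.7/300) / (108/100)
  = 0.079 / 1.08 = 0.0731
  = 7.31%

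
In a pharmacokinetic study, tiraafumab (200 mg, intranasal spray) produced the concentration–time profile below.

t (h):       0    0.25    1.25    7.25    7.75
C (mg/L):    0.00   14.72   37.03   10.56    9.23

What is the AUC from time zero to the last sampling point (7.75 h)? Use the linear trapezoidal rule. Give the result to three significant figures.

Trapezoidal AUC_0→7.75:
  [0→0.25]: (0.00+14.72)/2 × 0.25 = 1.84
  [0.25→1.25]: (14.72+37.03)/2 × 1 = 25.875
  [1.25→7.25]: (37.03+10.56)/2 × 6 = 142.77
  [7.25→7.75]: (10.56+9.23)/2 × 0.5 = 4.9475
  Sum = 175.4325 mg/L·h

AUC = 175 mg/L·h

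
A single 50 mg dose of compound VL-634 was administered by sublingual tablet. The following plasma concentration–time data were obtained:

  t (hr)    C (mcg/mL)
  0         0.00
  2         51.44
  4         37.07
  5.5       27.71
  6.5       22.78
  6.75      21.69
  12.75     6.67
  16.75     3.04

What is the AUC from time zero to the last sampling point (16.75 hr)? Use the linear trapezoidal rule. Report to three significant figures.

AUC = 324 mcg/mL·hr

Trapezoidal AUC_0→16.75:
  [0→2]: (0.00+51.44)/2 × 2 = 51.44
  [2→4]: (51.44+37.07)/2 × 2 = 88.51
  [4→5.5]: (37.07+27.71)/2 × 1.5 = 48.585
  [5.5→6.5]: (27.71+22.78)/2 × 1 = 25.245
  [6.5→6.75]: (22.78+21.69)/2 × 0.25 = 5.55875
  [6.75→12.75]: (21.69+6.67)/2 × 6 = 85.08
  [12.75→16.75]: (6.67+3.04)/2 × 4 = 19.42
  Sum = 323.83875 mcg/mL·hr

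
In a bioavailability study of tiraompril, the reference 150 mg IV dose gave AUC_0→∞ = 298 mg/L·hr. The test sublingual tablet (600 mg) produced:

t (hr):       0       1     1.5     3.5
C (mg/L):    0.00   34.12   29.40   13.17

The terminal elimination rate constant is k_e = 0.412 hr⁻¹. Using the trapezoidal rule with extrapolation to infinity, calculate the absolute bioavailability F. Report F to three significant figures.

F = 0.0902

Trapezoidal AUC_0→3.5 (sublingual tablet):
  [0→1]: (0.00+34.12)/2 × 1 = 17.06
  [1→1.5]: (34.12+29.40)/2 × 0.5 = 15.88
  [1.5→3.5]: (29.40+13.17)/2 × 2 = 42.57
  Sum = 75.51 mg/L·hr
Tail: C_last/k_e = 13.17/0.412 = 31.966
AUC_0→∞ (sublingual tablet) = 75.51 + 31.966 = 107.476 mg/L·hr
F = (AUC_ev/D_ev)/(AUC_iv/D_iv) = (107.476/600)/(298/150) = 0.179127/1.98667 = 0.0902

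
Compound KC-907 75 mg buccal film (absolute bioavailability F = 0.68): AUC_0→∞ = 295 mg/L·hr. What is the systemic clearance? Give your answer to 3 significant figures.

CL = F × Dose / AUC_0→∞
   = 0.68 × 75 / 295 = 0.172881 L/hr

CL = 0.173 L/hr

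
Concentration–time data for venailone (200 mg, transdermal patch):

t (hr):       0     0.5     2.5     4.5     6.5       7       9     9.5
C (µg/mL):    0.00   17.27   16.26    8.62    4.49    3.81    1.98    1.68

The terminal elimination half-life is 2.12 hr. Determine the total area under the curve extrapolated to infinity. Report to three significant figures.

Trapezoidal AUC_0→9.5:
  [0→0.5]: (0.00+17.27)/2 × 0.5 = 4.3175
  [0.5→2.5]: (17.27+16.26)/2 × 2 = 33.53
  [2.5→4.5]: (16.26+8.62)/2 × 2 = 24.88
  [4.5→6.5]: (8.62+4.49)/2 × 2 = 13.11
  [6.5→7]: (4.49+3.81)/2 × 0.5 = 2.075
  [7→9]: (3.81+1.98)/2 × 2 = 5.79
  [9→9.5]: (1.98+1.68)/2 × 0.5 = 0.915
  Sum = 84.6175 µg/mL·hr
k_e = ln2 / t½ = 0.693147 / 2.12 = 0.3270 hr^-1
Extrapolated tail: C_last / k_e = 1.68 / 0.327 = 5.138
AUC_0→∞ = 84.6175 + 5.138 = 89.7555 µg/mL·hr

AUC = 89.8 µg/mL·hr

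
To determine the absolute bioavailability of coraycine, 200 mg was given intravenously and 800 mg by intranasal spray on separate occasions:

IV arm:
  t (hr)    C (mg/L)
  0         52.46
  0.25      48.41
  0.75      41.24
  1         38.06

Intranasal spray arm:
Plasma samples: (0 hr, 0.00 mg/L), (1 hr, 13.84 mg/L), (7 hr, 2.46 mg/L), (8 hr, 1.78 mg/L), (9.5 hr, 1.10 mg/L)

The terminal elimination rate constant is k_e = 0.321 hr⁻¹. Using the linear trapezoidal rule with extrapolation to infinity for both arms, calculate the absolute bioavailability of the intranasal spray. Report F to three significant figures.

F = 0.0971

Trapezoidal AUC_0→1 (IV):
  [0→0.25]: (52.46+48.41)/2 × 0.25 = 12.60875
  [0.25→0.75]: (48.41+41.24)/2 × 0.5 = 22.4125
  [0.75→1]: (41.24+38.06)/2 × 0.25 = 9.9125
  Sum = 44.93375 mg/L·hr
IV tail: 38.06/0.321 = 118.567; AUC_iv,0→∞ = 44.93375 + 118.567 = 163.50075 mg/L·hr
Trapezoidal AUC_0→9.5 (intranasal spray):
  [0→1]: (0.00+13.84)/2 × 1 = 6.92
  [1→7]: (13.84+2.46)/2 × 6 = 48.9
  [7→8]: (2.46+1.78)/2 × 1 = 2.12
  [8→9.5]: (1.78+1.10)/2 × 1.5 = 2.16
  Sum = 60.1 mg/L·hr
intranasal spray tail: 1.10/0.321 = 3.427; AUC_ev,0→∞ = 60.1 + 3.427 = 63.527 mg/L·hr
F = (AUC_ev/D_ev)/(AUC_iv/D_iv) = (63.527/800)/(163.50075/200) = 0.07940875/0.81750375 = 0.0971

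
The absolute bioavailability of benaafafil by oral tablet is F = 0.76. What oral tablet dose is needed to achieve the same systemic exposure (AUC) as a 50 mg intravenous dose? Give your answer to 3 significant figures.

D_oral = 65.8 mg

For equal systemic exposure: F × D_ev = D_iv
D_ev = D_iv / F = 50 / 0.76 = 65.7895 mg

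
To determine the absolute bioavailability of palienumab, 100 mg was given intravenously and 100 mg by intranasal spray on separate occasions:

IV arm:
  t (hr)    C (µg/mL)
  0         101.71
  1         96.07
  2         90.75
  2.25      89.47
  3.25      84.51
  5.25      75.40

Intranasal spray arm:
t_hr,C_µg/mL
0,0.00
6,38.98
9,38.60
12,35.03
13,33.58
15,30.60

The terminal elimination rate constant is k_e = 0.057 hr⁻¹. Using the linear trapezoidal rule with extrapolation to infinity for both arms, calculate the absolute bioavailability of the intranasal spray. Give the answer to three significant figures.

F = 0.549

Trapezoidal AUC_0→5.25 (IV):
  [0→1]: (101.71+96.07)/2 × 1 = 98.89
  [1→2]: (96.07+90.75)/2 × 1 = 93.41
  [2→2.25]: (90.75+89.47)/2 × 0.25 = 22.5275
  [2.25→3.25]: (89.47+84.51)/2 × 1 = 86.99
  [3.25→5.25]: (84.51+75.40)/2 × 2 = 159.91
  Sum = 461.7275 µg/mL·hr
IV tail: 75.40/0.057 = 1322.807; AUC_iv,0→∞ = 461.7275 + 1322.807 = 1784.5345 µg/mL·hr
Trapezoidal AUC_0→15 (intranasal spray):
  [0→6]: (0.00+38.98)/2 × 6 = 116.94
  [6→9]: (38.98+38.60)/2 × 3 = 116.37
  [9→12]: (38.60+35.03)/2 × 3 = 110.445
  [12→13]: (35.03+33.58)/2 × 1 = 34.305
  [13→15]: (33.58+30.60)/2 × 2 = 64.18
  Sum = 442.24 µg/mL·hr
intranasal spray tail: 30.60/0.057 = 536.842; AUC_ev,0→∞ = 442.24 + 536.842 = 979.082 µg/mL·hr
F = (AUC_ev/D_ev)/(AUC_iv/D_iv) = (979.082/100)/(1784.5345/100) = 9.79082/17.845345 = 0.5486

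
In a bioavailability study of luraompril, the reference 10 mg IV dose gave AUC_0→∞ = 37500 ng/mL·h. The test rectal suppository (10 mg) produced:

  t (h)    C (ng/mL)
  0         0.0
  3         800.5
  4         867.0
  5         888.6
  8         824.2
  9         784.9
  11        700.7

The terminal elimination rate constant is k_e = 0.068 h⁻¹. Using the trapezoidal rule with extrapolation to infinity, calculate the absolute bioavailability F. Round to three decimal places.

F = 0.482

Trapezoidal AUC_0→11 (rectal suppository):
  [0→3]: (0.0+800.5)/2 × 3 = 1200.75
  [3→4]: (800.5+867.0)/2 × 1 = 833.75
  [4→5]: (867.0+888.6)/2 × 1 = 877.8
  [5→8]: (888.6+824.2)/2 × 3 = 2569.2
  [8→9]: (824.2+784.9)/2 × 1 = 804.55
  [9→11]: (784.9+700.7)/2 × 2 = 1485.6
  Sum = 7771.65 ng/mL·h
Tail: C_last/k_e = 700.7/0.068 = 10304.412
AUC_0→∞ (rectal suppository) = 7771.65 + 10304.412 = 18076.062 ng/mL·h
F = (AUC_ev/D_ev)/(AUC_iv/D_iv) = (18076.062/10)/(37500/10) = 1807.6062/3750 = 0.4820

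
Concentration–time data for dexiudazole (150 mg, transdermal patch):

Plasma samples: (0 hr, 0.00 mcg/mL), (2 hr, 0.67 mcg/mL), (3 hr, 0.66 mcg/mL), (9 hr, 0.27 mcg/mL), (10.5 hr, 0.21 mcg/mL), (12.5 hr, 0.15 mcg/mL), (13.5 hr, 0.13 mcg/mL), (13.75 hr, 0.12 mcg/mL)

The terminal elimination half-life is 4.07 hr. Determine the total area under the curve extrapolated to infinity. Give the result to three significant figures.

Trapezoidal AUC_0→13.75:
  [0→2]: (0.00+0.67)/2 × 2 = 0.67
  [2→3]: (0.67+0.66)/2 × 1 = 0.665
  [3→9]: (0.66+0.27)/2 × 6 = 2.79
  [9→10.5]: (0.27+0.21)/2 × 1.5 = 0.36
  [10.5→12.5]: (0.21+0.15)/2 × 2 = 0.36
  [12.5→13.5]: (0.15+0.13)/2 × 1 = 0.14
  [13.5→13.75]: (0.13+0.12)/2 × 0.25 = 0.03125
  Sum = 5.01625 mcg/mL·hr
k_e = ln2 / t½ = 0.693147 / 4.07 = 0.1703 hr^-1
Extrapolated tail: C_last / k_e = 0.12 / 0.1703 = 0.705
AUC_0→∞ = 5.01625 + 0.705 = 5.72125 mcg/mL·hr

AUC = 5.72 mcg/mL·hr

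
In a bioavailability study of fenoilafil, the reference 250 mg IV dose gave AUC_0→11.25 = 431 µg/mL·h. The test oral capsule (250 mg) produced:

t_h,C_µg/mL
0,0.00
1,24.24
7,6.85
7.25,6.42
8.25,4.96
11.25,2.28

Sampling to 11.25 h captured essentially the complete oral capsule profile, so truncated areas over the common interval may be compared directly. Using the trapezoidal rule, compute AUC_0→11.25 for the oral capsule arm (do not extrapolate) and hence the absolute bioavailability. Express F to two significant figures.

F = 0.29

Trapezoidal AUC_0→11.25 (oral capsule):
  [0→1]: (0.00+24.24)/2 × 1 = 12.12
  [1→7]: (24.24+6.85)/2 × 6 = 93.27
  [7→7.25]: (6.85+6.42)/2 × 0.25 = 1.65875
  [7.25→8.25]: (6.42+4.96)/2 × 1 = 5.69
  [8.25→11.25]: (4.96+2.28)/2 × 3 = 10.86
  Sum = 123.59875 µg/mL·h
F = (AUC_ev/D_ev)/(AUC_iv/D_iv) = (123.59875/250)/(431/250) = 0.494395/1.724 = 0.2868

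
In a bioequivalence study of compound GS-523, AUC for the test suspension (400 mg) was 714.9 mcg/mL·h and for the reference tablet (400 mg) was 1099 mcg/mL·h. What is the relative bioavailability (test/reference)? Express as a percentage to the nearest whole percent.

F_rel = (AUC_test/D_test) / (AUC_ref/D_ref)
      = (714.9/400) / (1099/400)
      = 1.78725 / 2.7475 = 0.6505 = 65.05%

F_rel = 65%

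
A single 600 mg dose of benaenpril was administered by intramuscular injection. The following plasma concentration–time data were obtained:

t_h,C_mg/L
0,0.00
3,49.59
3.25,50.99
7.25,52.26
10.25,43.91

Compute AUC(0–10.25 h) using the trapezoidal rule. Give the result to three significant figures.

Trapezoidal AUC_0→10.25:
  [0→3]: (0.00+49.59)/2 × 3 = 74.385
  [3→3.25]: (49.59+50.99)/2 × 0.25 = 12.5725
  [3.25→7.25]: (50.99+52.26)/2 × 4 = 206.5
  [7.25→10.25]: (52.26+43.91)/2 × 3 = 144.255
  Sum = 437.7125 mg/L·h

AUC = 438 mg/L·h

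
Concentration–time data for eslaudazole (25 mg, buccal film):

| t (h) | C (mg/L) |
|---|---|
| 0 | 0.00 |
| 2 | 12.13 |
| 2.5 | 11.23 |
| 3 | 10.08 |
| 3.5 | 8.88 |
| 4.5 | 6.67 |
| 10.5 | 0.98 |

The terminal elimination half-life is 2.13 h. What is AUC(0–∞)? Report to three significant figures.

Trapezoidal AUC_0→10.5:
  [0→2]: (0.00+12.13)/2 × 2 = 12.13
  [2→2.5]: (12.13+11.23)/2 × 0.5 = 5.84
  [2.5→3]: (11.23+10.08)/2 × 0.5 = 5.3275
  [3→3.5]: (10.08+8.88)/2 × 0.5 = 4.74
  [3.5→4.5]: (8.88+6.67)/2 × 1 = 7.775
  [4.5→10.5]: (6.67+0.98)/2 × 6 = 22.95
  Sum = 58.7625 mg/L·h
k_e = ln2 / t½ = 0.693147 / 2.13 = 0.3254 h^-1
Extrapolated tail: C_last / k_e = 0.98 / 0.3254 = 3.012
AUC_0→∞ = 58.7625 + 3.012 = 61.7745 mg/L·h

AUC = 61.8 mg/L·h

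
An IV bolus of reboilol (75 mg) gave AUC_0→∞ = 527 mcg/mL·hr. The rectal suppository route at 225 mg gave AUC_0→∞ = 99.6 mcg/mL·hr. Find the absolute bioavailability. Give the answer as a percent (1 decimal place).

F = (AUC_ev / D_ev) / (AUC_iv / D_iv)
  = (99.6/225) / (527/75)
  = 0.442667 / 7.02667 = 0.0630
  = 6.30%

F = 6.3%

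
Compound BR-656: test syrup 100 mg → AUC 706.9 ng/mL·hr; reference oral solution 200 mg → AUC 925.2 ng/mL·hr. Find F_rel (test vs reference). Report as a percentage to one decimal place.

F_rel = (AUC_test/D_test) / (AUC_ref/D_ref)
      = (706.9/100) / (925.2/200)
      = 7.069 / 4.626 = 1.5281 = 152.81%

F_rel = 152.8%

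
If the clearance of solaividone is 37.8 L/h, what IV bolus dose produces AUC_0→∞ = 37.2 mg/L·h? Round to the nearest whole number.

Dose = 1406 mg

Dose_iv = CL × AUC_0→∞
     = 37.8 × 37.2 = 1406.16 mg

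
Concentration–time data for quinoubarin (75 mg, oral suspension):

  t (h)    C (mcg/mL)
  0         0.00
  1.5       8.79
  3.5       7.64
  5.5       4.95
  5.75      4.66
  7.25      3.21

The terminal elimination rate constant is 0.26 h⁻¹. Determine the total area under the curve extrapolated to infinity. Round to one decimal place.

AUC = 55.1 mcg/mL·h

Trapezoidal AUC_0→7.25:
  [0→1.5]: (0.00+8.79)/2 × 1.5 = 6.5925
  [1.5→3.5]: (8.79+7.64)/2 × 2 = 16.43
  [3.5→5.5]: (7.64+4.95)/2 × 2 = 12.59
  [5.5→5.75]: (4.95+4.66)/2 × 0.25 = 1.20125
  [5.75→7.25]: (4.66+3.21)/2 × 1.5 = 5.9025
  Sum = 42.71625 mcg/mL·h
Extrapolated tail: C_last / k_e = 3.21 / 0.26 = 12.346
AUC_0→∞ = 42.71625 + 12.346 = 55.06225 mcg/mL·h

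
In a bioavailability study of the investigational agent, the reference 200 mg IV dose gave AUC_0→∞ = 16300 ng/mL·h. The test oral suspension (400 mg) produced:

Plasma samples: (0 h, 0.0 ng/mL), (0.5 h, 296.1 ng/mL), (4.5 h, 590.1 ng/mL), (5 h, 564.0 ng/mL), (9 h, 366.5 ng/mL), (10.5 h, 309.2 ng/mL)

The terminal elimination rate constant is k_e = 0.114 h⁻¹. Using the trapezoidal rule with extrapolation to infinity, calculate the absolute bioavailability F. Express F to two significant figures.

F = 0.22

Trapezoidal AUC_0→10.5 (oral suspension):
  [0→0.5]: (0.0+296.1)/2 × 0.5 = 74.025
  [0.5→4.5]: (296.1+590.1)/2 × 4 = 1772.4
  [4.5→5]: (590.1+564.0)/2 × 0.5 = 288.525
  [5→9]: (564.0+366.5)/2 × 4 = 1861.0
  [9→10.5]: (366.5+309.2)/2 × 1.5 = 506.775
  Sum = 4502.725 ng/mL·h
Tail: C_last/k_e = 309.2/0.114 = 2712.281
AUC_0→∞ (oral suspension) = 4502.725 + 2712.281 = 7215.006 ng/mL·h
F = (AUC_ev/D_ev)/(AUC_iv/D_iv) = (7215.006/400)/(16300/200) = 18.037515/81.5 = 0.2213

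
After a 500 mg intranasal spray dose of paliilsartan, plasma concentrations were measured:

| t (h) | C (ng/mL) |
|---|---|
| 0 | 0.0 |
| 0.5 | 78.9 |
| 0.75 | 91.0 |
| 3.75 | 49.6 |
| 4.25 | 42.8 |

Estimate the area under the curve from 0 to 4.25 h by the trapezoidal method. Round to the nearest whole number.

AUC = 275 ng/mL·h

Trapezoidal AUC_0→4.25:
  [0→0.5]: (0.0+78.9)/2 × 0.5 = 19.725
  [0.5→0.75]: (78.9+91.0)/2 × 0.25 = 21.2375
  [0.75→3.75]: (91.0+49.6)/2 × 3 = 210.9
  [3.75→4.25]: (49.6+42.8)/2 × 0.5 = 23.1
  Sum = 274.9625 ng/mL·h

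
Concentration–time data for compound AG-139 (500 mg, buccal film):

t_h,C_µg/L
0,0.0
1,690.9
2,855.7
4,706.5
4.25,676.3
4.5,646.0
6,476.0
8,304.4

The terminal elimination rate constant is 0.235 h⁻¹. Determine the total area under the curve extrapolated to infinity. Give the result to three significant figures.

Trapezoidal AUC_0→8:
  [0→1]: (0.0+690.9)/2 × 1 = 345.45
  [1→2]: (690.9+855.7)/2 × 1 = 773.3
  [2→4]: (855.7+706.5)/2 × 2 = 1562.2
  [4→4.25]: (706.5+676.3)/2 × 0.25 = 172.85
  [4.25→4.5]: (676.3+646.0)/2 × 0.25 = 165.2875
  [4.5→6]: (646.0+476.0)/2 × 1.5 = 841.5
  [6→8]: (476.0+304.4)/2 × 2 = 780.4
  Sum = 4640.9875 µg/L·h
Extrapolated tail: C_last / k_e = 304.4 / 0.235 = 1295.319
AUC_0→∞ = 4640.9875 + 1295.319 = 5936.3065 µg/L·h

AUC = 5940 µg/L·h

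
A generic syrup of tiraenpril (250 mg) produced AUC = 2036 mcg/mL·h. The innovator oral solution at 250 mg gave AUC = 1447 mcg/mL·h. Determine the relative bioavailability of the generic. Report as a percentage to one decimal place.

F_rel = (AUC_test/D_test) / (AUC_ref/D_ref)
      = (2036/250) / (1447/250)
      = 8.144 / 5.788 = 1.4070 = 140.70%

F_rel = 140.7%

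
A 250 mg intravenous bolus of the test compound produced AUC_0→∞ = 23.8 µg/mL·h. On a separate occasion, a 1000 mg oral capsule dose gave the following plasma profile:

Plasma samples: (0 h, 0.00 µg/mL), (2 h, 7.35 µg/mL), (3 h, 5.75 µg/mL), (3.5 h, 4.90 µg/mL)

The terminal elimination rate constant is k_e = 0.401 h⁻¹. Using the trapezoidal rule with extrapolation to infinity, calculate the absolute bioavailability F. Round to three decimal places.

Trapezoidal AUC_0→3.5 (oral capsule):
  [0→2]: (0.00+7.35)/2 × 2 = 7.35
  [2→3]: (7.35+5.75)/2 × 1 = 6.55
  [3→3.5]: (5.75+4.90)/2 × 0.5 = 2.6625
  Sum = 16.5625 µg/mL·h
Tail: C_last/k_e = 4.90/0.401 = 12.219
AUC_0→∞ (oral capsule) = 16.5625 + 12.219 = 28.7815 µg/mL·h
F = (AUC_ev/D_ev)/(AUC_iv/D_iv) = (28.7815/1000)/(23.8/250) = 0.0287815/0.0952 = 0.3023

F = 0.302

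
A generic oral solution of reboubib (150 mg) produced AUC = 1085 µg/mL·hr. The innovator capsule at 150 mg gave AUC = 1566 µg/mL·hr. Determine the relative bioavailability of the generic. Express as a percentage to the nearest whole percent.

F_rel = (AUC_test/D_test) / (AUC_ref/D_ref)
      = (1085/150) / (1566/150)
      = 7.23333 / 10.44 = 0.6928 = 69.28%

F_rel = 69%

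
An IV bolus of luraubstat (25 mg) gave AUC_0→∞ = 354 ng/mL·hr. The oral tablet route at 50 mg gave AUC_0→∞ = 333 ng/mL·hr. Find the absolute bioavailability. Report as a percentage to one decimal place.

F = (AUC_ev / D_ev) / (AUC_iv / D_iv)
  = (333/50) / (354/25)
  = 6.66 / 14.16 = 0.4703
  = 47.03%

F = 47.0%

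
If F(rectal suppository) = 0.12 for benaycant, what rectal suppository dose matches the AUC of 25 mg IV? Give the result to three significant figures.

For equal systemic exposure: F × D_ev = D_iv
D_ev = D_iv / F = 25 / 0.12 = 208.333 mg

D_rectal = 208 mg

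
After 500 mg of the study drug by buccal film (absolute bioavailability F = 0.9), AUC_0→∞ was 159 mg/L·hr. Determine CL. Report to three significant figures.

CL = F × Dose / AUC_0→∞
   = 0.9 × 500 / 159 = 2.83019 L/hr

CL = 2.83 L/hr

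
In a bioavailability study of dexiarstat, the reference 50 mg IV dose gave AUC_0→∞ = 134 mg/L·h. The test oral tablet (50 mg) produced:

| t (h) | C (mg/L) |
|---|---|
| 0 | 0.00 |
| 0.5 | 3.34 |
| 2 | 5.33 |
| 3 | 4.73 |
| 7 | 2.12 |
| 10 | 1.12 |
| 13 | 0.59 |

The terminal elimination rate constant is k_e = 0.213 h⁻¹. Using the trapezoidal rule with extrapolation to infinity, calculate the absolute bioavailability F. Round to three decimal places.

Trapezoidal AUC_0→13 (oral tablet):
  [0→0.5]: (0.00+3.34)/2 × 0.5 = 0.835
  [0.5→2]: (3.34+5.33)/2 × 1.5 = 6.5025
  [2→3]: (5.33+4.73)/2 × 1 = 5.03
  [3→7]: (4.73+2.12)/2 × 4 = 13.7
  [7→10]: (2.12+1.12)/2 × 3 = 4.86
  [10→13]: (1.12+0.59)/2 × 3 = 2.565
  Sum = 33.4925 mg/L·h
Tail: C_last/k_e = 0.59/0.213 = 2.770
AUC_0→∞ (oral tablet) = 33.4925 + 2.770 = 36.2625 mg/L·h
F = (AUC_ev/D_ev)/(AUC_iv/D_iv) = (36.2625/50)/(134/50) = 0.72525/2.68 = 0.2706

F = 0.271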